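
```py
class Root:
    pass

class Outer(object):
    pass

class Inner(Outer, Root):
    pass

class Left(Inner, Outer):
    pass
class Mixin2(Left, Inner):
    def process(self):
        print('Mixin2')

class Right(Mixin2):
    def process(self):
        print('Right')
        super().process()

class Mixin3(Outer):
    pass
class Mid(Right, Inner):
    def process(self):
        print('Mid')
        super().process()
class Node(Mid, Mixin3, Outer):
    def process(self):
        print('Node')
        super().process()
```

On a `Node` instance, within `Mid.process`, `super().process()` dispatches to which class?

Right

L[Node] = Node + merge(L[Mid], L[Mixin3], L[Outer], [Mid Mixin3 Outer])
  take Mid:  [Mid Right Mixin2 Left Inner Outer Root object] + [Mixin3 Outer object] + [Outer object] + [Mid Mixin3 Outer]
  take Right:  [Right Mixin2 Left Inner Outer Root object] + [Mixin3 Outer object] + [Outer object] + [Mixin3 Outer]
  take Mixin2:  [Mixin2 Left Inner Outer Root object] + [Mixin3 Outer object] + [Outer object] + [Mixin3 Outer]
  take Left:  [Left Inner Outer Root object] + [Mixin3 Outer object] + [Outer object] + [Mixin3 Outer]
  take Inner:  [Inner Outer Root object] + [Mixin3 Outer object] + [Outer object] + [Mixin3 Outer]
  take Mixin3:  [Outer Root object] + [Mixin3 Outer object] + [Outer object] + [Mixin3 Outer]
  take Outer:  [Outer Root object] + [Outer object] + [Outer object] + [Outer]
  take Root:  [Root object] + [object] + [object]
  take object:  [object] + [object] + [object]
MRO: Node Mid Right Mixin2 Left Inner Mixin3 Outer Root object
super() in Mid.process on a Node instance goes to the class after Mid in Node's MRO: Right.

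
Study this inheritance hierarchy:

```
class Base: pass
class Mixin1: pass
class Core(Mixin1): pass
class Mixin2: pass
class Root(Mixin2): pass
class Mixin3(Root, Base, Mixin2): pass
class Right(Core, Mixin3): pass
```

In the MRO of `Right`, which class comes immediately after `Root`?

L[Right] = Right + merge(L[Core], L[Mixin3], [Core Mixin3])
  take Core:  [Core Mixin1 object] + [Mixin3 Root Base Mixin2 object] + [Core Mixin3]
  take Mixin1:  [Mixin1 object] + [Mixin3 Root Base Mixin2 object] + [Mixin3]
  take Mixin3:  [object] + [Mixin3 Root Base Mixin2 object] + [Mixin3]
  take Root:  [object] + [Root Base Mixin2 object]
  take Base:  [object] + [Base Mixin2 object]
  take Mixin2:  [object] + [Mixin2 object]
  take object:  [object] + [object]
MRO: Right Core Mixin1 Mixin3 Root Base Mixin2 object
Root is at position 4; next is Base.

Base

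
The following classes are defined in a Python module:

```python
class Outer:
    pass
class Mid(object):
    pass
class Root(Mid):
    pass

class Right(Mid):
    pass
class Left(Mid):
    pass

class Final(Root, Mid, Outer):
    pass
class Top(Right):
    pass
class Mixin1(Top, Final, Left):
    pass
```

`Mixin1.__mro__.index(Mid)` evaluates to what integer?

6

L[Mixin1] = Mixin1 + merge(L[Top], L[Final], L[Left], [Top Final Left])
  take Top:  [Top Right Mid object] + [Final Root Mid Outer object] + [Left Mid object] + [Top Final Left]
  take Right:  [Right Mid object] + [Final Root Mid Outer object] + [Left Mid object] + [Final Left]
  take Final:  [Mid object] + [Final Root Mid Outer object] + [Left Mid object] + [Final Left]
  take Root:  [Mid object] + [Root Mid Outer object] + [Left Mid object] + [Left]
  take Left:  [Mid object] + [Mid Outer object] + [Left Mid object] + [Left]
  take Mid:  [Mid object] + [Mid Outer object] + [Mid object]
  take Outer:  [object] + [Outer object] + [object]
  take object:  [object] + [object] + [object]
MRO: Mixin1 Top Right Final Root Left Mid Outer object
Mid sits at index 6.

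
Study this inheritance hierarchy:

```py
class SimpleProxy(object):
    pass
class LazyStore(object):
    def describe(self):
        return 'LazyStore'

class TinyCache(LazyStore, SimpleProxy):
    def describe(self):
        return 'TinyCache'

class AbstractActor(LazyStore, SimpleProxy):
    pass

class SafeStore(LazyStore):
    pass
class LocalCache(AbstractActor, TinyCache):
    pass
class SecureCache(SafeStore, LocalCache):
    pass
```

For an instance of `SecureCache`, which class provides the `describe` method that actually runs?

TinyCache

L[SecureCache] = SecureCache + merge(L[SafeStore], L[LocalCache], [SafeStore LocalCache])
  take SafeStore:  [SafeStore LazyStore object] + [LocalCache AbstractActor TinyCache LazyStore SimpleProxy object] + [SafeStore LocalCache]
  take LocalCache:  [LazyStore object] + [LocalCache AbstractActor TinyCache LazyStore SimpleProxy object] + [LocalCache]
  take AbstractActor:  [LazyStore object] + [AbstractActor TinyCache LazyStore SimpleProxy object]
  take TinyCache:  [LazyStore object] + [TinyCache LazyStore SimpleProxy object]
  take LazyStore:  [LazyStore object] + [LazyStore SimpleProxy object]
  take SimpleProxy:  [object] + [SimpleProxy object]
  take object:  [object] + [object]
MRO: SecureCache SafeStore LocalCache AbstractActor TinyCache LazyStore SimpleProxy object
describe is defined in: LazyStore, TinyCache. First along the MRO is TinyCache.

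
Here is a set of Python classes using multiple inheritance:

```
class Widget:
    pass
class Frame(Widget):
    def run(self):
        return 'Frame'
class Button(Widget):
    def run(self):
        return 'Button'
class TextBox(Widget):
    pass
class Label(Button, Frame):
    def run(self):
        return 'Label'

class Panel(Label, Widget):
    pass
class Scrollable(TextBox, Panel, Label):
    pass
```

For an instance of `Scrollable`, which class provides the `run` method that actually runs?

Label

L[Scrollable] = Scrollable + merge(L[TextBox], L[Panel], L[Label], [TextBox Panel Label])
  take TextBox:  [TextBox Widget object] + [Panel Label Button Frame Widget object] + [Label Button Frame Widget object] + [TextBox Panel Label]
  take Panel:  [Widget object] + [Panel Label Button Frame Widget object] + [Label Button Frame Widget object] + [Panel Label]
  take Label:  [Widget object] + [Label Button Frame Widget object] + [Label Button Frame Widget object] + [Label]
  take Button:  [Widget object] + [Button Frame Widget object] + [Button Frame Widget object]
  take Frame:  [Widget object] + [Frame Widget object] + [Frame Widget object]
  take Widget:  [Widget object] + [Widget object] + [Widget object]
  take object:  [object] + [object] + [object]
MRO: Scrollable TextBox Panel Label Button Frame Widget object
run is defined in: Button, Frame, Label. First along the MRO is Label.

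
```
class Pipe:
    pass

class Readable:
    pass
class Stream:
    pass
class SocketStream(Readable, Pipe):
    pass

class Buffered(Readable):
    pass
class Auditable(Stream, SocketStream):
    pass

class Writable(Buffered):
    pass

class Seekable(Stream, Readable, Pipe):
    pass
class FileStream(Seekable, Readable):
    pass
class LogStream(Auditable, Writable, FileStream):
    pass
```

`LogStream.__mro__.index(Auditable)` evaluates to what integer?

L[LogStream] = LogStream + merge(L[Auditable], L[Writable], L[FileStream], [Auditable Writable FileStream])
  take Auditable:  [Auditable Stream SocketStream Readable Pipe object] + [Writable Buffered Readable object] + [FileStream Seekable Stream Readable Pipe object] + [Auditable Writable FileStream]
  take Writable:  [Stream SocketStream Readable Pipe object] + [Writable Buffered Readable object] + [FileStream Seekable Stream Readable Pipe object] + [Writable FileStream]
  take Buffered:  [Stream SocketStream Readable Pipe object] + [Buffered Readable object] + [FileStream Seekable Stream Readable Pipe object] + [FileStream]
  take FileStream:  [Stream SocketStream Readable Pipe object] + [Readable object] + [FileStream Seekable Stream Readable Pipe object] + [FileStream]
  take Seekable:  [Stream SocketStream Readable Pipe object] + [Readable object] + [Seekable Stream Readable Pipe object]
  take Stream:  [Stream SocketStream Readable Pipe object] + [Readable object] + [Stream Readable Pipe object]
  take SocketStream:  [SocketStream Readable Pipe object] + [Readable object] + [Readable Pipe object]
  take Readable:  [Readable Pipe object] + [Readable object] + [Readable Pipe object]
  take Pipe:  [Pipe object] + [object] + [Pipe object]
  take object:  [object] + [object] + [object]
MRO: LogStream Auditable Writable Buffered FileStream Seekable Stream SocketStream Readable Pipe object
Auditable sits at index 1.

1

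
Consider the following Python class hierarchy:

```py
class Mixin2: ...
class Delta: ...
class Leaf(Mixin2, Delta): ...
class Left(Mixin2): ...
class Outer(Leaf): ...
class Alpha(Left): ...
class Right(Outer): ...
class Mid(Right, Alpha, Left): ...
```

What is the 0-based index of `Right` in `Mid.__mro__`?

1

L[Mid] = Mid + merge(L[Right], L[Alpha], L[Left], [Right Alpha Left])
  take Right:  [Right Outer Leaf Mixin2 Delta object] + [Alpha Left Mixin2 object] + [Left Mixin2 object] + [Right Alpha Left]
  take Outer:  [Outer Leaf Mixin2 Delta object] + [Alpha Left Mixin2 object] + [Left Mixin2 object] + [Alpha Left]
  take Leaf:  [Leaf Mixin2 Delta object] + [Alpha Left Mixin2 object] + [Left Mixin2 object] + [Alpha Left]
  take Alpha:  [Mixin2 Delta object] + [Alpha Left Mixin2 object] + [Left Mixin2 object] + [Alpha Left]
  take Left:  [Mixin2 Delta object] + [Left Mixin2 object] + [Left Mixin2 object] + [Left]
  take Mixin2:  [Mixin2 Delta object] + [Mixin2 object] + [Mixin2 object]
  take Delta:  [Delta object] + [object] + [object]
  take object:  [object] + [object] + [object]
MRO: Mid Right Outer Leaf Alpha Left Mixin2 Delta object
Right sits at index 1.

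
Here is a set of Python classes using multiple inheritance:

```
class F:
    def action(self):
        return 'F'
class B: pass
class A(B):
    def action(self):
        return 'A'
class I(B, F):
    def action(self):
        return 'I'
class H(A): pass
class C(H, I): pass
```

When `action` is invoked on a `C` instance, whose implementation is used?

A

L[C] = C + merge(L[H], L[I], [H I])
  take H:  [H A B object] + [I B F object] + [H I]
  take A:  [A B object] + [I B F object] + [I]
  take I:  [B object] + [I B F object] + [I]
  take B:  [B object] + [B F object]
  take F:  [object] + [F object]
  take object:  [object] + [object]
MRO: C H A I B F object
action is defined in: A, F, I. First along the MRO is A.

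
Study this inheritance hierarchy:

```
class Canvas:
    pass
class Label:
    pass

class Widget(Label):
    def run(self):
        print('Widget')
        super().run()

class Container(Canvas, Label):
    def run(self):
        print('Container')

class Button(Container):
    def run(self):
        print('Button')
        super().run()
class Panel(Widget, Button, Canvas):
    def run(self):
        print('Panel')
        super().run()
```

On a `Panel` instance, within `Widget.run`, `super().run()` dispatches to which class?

Button

L[Panel] = Panel + merge(L[Widget], L[Button], L[Canvas], [Widget Button Canvas])
  take Widget:  [Widget Label object] + [Button Container Canvas Label object] + [Canvas object] + [Widget Button Canvas]
  take Button:  [Label object] + [Button Container Canvas Label object] + [Canvas object] + [Button Canvas]
  take Container:  [Label object] + [Container Canvas Label object] + [Canvas object] + [Canvas]
  take Canvas:  [Label object] + [Canvas Label object] + [Canvas object] + [Canvas]
  take Label:  [Label object] + [Label object] + [object]
  take object:  [object] + [object] + [object]
MRO: Panel Widget Button Container Canvas Label object
super() in Widget.run on a Panel instance goes to the class after Widget in Panel's MRO: Button.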